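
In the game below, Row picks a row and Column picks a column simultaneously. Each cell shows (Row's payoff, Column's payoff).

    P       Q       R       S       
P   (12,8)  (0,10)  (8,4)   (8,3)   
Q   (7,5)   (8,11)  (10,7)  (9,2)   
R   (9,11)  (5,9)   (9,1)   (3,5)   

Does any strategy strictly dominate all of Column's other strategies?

No strictly dominant strategy

A strategy is strictly dominant if it gives Column a strictly higher payoff than every other strategy, against every choice by the opponent.
P is not dominant: against P, Q gives 10 > 8.
Q is not dominant: against R, P gives 11 > 9.
R is not dominant: against P, P gives 8 > 4.
S is not dominant: against P, P gives 8 > 3.
No single strategy is best against every opponent action.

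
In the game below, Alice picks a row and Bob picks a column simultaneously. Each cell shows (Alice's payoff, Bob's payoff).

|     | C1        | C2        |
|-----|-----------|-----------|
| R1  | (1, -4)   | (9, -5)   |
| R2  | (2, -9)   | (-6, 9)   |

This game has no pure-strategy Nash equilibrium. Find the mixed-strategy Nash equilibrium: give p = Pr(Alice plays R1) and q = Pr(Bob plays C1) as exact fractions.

p = 18/19, q = 15/16

Each player's mixing probability is pinned down by making the *other* player indifferent.
Bob indifferent between C1 and C2: p·(-4) + (1−p)·(-9) = p·(-5) + (1−p)·9 ⟹ (-9) + 5p = 9 + (-14)p ⟹ p = 18/19.
Alice indifferent between R1 and R2: q·1 + (1−q)·9 = q·2 + (1−q)·(-6) ⟹ 9 + (-8)q = (-6) + 8q ⟹ q = 15/16.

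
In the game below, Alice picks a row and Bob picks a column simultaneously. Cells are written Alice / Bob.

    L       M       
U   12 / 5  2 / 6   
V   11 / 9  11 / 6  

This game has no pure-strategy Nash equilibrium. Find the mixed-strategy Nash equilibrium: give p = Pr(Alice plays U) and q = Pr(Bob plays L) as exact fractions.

p = 3/4, q = 9/10

Each player's mixing probability is pinned down by making the *other* player indifferent.
Bob indifferent between L and M: p·5 + (1−p)·9 = p·6 + (1−p)·6 ⟹ 9 + (-4)p = 6 + 0p ⟹ p = 3/4.
Alice indifferent between U and V: q·12 + (1−q)·2 = q·11 + (1−q)·11 ⟹ 2 + 10q = 11 + 0q ⟹ q = 9/10.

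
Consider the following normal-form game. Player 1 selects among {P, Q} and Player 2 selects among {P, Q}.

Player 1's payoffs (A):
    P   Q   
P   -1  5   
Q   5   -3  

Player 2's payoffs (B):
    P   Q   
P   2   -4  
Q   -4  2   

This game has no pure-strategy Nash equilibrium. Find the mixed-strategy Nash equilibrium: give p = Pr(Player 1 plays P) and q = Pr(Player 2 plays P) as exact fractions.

p = 1/2, q = 4/7

Each player's mixing probability is pinned down by making the *other* player indifferent.
Player 2 indifferent between P and Q: p·2 + (1−p)·(-4) = p·(-4) + (1−p)·2 ⟹ (-4) + 6p = 2 + (-6)p ⟹ p = 1/2.
Player 1 indifferent between P and Q: q·(-1) + (1−q)·5 = q·5 + (1−q)·(-3) ⟹ 5 + (-6)q = (-3) + 8q ⟹ q = 4/7.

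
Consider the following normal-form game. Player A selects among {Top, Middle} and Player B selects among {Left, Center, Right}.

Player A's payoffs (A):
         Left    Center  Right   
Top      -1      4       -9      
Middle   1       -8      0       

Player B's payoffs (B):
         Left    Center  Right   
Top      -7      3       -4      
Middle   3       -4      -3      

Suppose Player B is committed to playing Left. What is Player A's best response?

Middle

With Player B fixed at Left, Player A's payoffs are: Top → -1, Middle → 1.
The maximum is 1, achieved by Middle.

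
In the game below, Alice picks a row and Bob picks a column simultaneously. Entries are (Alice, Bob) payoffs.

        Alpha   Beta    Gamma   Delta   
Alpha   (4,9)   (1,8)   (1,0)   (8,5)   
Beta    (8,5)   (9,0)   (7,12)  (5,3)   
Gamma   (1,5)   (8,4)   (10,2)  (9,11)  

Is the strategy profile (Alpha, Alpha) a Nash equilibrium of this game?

Holding Bob at Alpha: Alice gets 4 from Alpha but could get 8 by switching to Beta. Alice has a profitable deviation.

No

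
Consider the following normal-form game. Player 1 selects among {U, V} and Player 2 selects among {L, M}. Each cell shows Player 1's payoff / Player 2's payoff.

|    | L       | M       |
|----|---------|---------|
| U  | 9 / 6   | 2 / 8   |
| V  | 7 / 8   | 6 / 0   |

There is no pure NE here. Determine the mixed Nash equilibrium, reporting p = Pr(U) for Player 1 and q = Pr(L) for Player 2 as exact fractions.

In a mixed NE each player is indifferent between their pure strategies, so the opponent's mix sets the indifference.
Player 2 indifferent between L and M: p·6 + (1−p)·8 = p·8 + (1−p)·0 ⟹ 8 + (-2)p = 0 + 8p ⟹ p = 4/5.
Player 1 indifferent between U and V: q·9 + (1−q)·2 = q·7 + (1−q)·6 ⟹ 2 + 7q = 6 + 1q ⟹ q = 2/3.

p = 4/5, q = 2/3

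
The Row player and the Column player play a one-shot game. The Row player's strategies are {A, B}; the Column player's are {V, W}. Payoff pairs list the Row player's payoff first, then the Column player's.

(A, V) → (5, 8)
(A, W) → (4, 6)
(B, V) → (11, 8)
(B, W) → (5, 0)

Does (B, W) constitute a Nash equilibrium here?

No

Holding the Column player at W: the Row player gets 5 from B, versus 4 from A. No profitable deviation for the Row player.
Holding the Row player at B: the Column player gets 0 from W but could get 8 by switching to V. The Column player has a profitable deviation.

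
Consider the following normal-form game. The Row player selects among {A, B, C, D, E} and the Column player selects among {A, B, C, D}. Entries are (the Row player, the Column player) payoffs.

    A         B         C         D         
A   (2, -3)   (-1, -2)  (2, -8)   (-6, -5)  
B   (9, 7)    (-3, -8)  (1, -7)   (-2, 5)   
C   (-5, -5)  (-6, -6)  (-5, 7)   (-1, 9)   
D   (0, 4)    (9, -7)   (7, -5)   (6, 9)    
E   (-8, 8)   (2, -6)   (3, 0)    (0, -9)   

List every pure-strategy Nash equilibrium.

(B, A) and (D, D)

Check mutual best responses: a cell is a NE iff neither player can gain by unilaterally deviating.
The Row player's best responses — vs A: B (payoff 9); vs B: D (payoff 9); vs C: D (payoff 7); vs D: D (payoff 6).
The Column player's best responses — vs A: B (payoff -2); vs B: A (payoff 7); vs C: D (payoff 9); vs D: D (payoff 9); vs E: A (payoff 8).
Mutual best responses occur at (B, A) and (D, D); at each, neither player gains by switching.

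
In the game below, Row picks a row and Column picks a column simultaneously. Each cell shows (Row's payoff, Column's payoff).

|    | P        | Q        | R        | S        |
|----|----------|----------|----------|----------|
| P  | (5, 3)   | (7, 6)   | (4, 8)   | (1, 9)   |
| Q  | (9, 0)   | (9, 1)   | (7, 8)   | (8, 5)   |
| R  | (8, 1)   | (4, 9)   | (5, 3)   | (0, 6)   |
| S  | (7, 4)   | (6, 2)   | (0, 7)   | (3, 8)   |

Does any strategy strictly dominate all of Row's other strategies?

Q

Check whether one of Row's strategies beats all alternatives regardless of what the opponent does.
Q strictly dominates: vs P: 9 > each of {5, 8, 7}; vs Q: 9 > each of {7, 4, 6}; vs R: 7 > each of {4, 5, 0}; vs S: 8 > each of {1, 0, 3}.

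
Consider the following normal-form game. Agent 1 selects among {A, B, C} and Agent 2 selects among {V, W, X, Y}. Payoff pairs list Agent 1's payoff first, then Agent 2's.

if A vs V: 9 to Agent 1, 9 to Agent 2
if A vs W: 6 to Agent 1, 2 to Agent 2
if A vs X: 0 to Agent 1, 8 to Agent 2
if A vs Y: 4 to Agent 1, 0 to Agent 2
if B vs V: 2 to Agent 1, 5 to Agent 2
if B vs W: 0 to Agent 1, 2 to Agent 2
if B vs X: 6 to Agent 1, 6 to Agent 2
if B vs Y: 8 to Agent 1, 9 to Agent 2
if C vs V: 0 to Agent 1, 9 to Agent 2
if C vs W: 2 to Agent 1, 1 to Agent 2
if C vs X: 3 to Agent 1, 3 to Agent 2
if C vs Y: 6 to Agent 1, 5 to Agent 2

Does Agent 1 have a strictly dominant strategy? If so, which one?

A strategy is strictly dominant if it gives Agent 1 a strictly higher payoff than every other strategy, against every choice by the opponent.
A is not dominant: against X, B gives 6 > 0.
B is not dominant: against V, A gives 9 > 2.
C is not dominant: against V, A gives 9 > 0.
No single strategy is best against every opponent action.

None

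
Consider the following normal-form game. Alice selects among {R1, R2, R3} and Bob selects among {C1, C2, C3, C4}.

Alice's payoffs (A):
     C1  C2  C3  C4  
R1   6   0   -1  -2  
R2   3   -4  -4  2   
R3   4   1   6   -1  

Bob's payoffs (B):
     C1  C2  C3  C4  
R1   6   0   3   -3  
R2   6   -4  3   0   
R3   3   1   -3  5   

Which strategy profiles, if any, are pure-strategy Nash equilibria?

Find each player's best response to every opponent strategy; NE are the intersections.
Alice's best responses — vs C1: R1 (payoff 6); vs C2: R3 (payoff 1); vs C3: R3 (payoff 6); vs C4: R2 (payoff 2).
Bob's best responses — vs R1: C1 (payoff 6); vs R2: C1 (payoff 6); vs R3: C4 (payoff 5).
The only mutual best response is (R1, C1); neither player gains by switching there.

(R1, C1)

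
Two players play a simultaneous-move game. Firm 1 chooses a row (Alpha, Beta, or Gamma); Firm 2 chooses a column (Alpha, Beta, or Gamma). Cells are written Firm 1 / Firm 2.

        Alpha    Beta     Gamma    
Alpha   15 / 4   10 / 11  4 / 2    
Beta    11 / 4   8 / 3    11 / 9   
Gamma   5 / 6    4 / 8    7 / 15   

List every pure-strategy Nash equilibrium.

Find each player's best response to every opponent strategy; NE are the intersections.
Firm 1's best responses — vs Alpha: Alpha (payoff 15); vs Beta: Alpha (payoff 10); vs Gamma: Beta (payoff 11).
Firm 2's best responses — vs Alpha: Beta (payoff 11); vs Beta: Gamma (payoff 9); vs Gamma: Gamma (payoff 15).
Mutual best responses occur at (Alpha, Beta) and (Beta, Gamma); at each, neither player gains by switching.

(Alpha, Beta) and (Beta, Gamma)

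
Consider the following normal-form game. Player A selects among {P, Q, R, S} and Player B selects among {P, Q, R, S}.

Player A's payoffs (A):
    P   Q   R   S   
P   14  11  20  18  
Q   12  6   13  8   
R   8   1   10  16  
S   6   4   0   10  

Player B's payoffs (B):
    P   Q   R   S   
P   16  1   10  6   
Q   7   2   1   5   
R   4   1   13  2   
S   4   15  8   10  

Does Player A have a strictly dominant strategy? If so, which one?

Check whether one of Player A's strategies beats all alternatives regardless of what the opponent does.
P strictly dominates: vs P: 14 > each of {12, 8, 6}; vs Q: 11 > each of {6, 1, 4}; vs R: 20 > each of {13, 10, 0}; vs S: 18 > each of {8, 16, 10}.

P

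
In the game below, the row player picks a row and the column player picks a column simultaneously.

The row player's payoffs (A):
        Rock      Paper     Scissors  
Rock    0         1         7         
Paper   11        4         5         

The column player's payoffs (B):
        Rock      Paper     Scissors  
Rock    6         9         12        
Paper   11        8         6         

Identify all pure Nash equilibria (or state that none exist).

A profile is a Nash equilibrium when each player is best-responding to the other.
The row player's best responses — vs Rock: Paper (payoff 11); vs Paper: Paper (payoff 4); vs Scissors: Rock (payoff 7).
The column player's best responses — vs Rock: Scissors (payoff 12); vs Paper: Rock (payoff 11).
Mutual best responses occur at (Rock, Scissors) and (Paper, Rock); at each, neither player gains by switching.

(Rock, Scissors) and (Paper, Rock)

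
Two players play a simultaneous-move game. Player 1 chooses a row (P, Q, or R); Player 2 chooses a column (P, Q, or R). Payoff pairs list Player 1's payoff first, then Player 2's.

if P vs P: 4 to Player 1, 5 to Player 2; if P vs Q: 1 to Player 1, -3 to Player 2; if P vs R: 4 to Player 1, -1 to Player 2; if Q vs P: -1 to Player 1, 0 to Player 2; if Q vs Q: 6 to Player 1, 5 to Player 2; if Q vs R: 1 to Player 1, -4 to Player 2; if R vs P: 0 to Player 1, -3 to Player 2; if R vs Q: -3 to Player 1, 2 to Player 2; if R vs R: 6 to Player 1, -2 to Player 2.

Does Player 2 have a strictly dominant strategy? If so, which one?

None

Check whether one of Player 2's strategies beats all alternatives regardless of what the opponent does.
P is not dominant: against Q, Q gives 5 > 0.
Q is not dominant: against P, P gives 5 > -3.
R is not dominant: against P, P gives 5 > -1.
No single strategy is best against every opponent action.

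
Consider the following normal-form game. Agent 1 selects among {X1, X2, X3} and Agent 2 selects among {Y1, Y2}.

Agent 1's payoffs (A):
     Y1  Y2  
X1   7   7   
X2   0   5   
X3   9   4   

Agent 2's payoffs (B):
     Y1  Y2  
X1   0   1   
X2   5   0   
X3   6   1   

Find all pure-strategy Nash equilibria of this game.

(X1, Y2) and (X3, Y1)

Find each player's best response to every opponent strategy; NE are the intersections.
Agent 1's best responses — vs Y1: X3 (payoff 9); vs Y2: X1 (payoff 7).
Agent 2's best responses — vs X1: Y2 (payoff 1); vs X2: Y1 (payoff 5); vs X3: Y1 (payoff 6).
Mutual best responses occur at (X1, Y2) and (X3, Y1); at each, neither player gains by switching.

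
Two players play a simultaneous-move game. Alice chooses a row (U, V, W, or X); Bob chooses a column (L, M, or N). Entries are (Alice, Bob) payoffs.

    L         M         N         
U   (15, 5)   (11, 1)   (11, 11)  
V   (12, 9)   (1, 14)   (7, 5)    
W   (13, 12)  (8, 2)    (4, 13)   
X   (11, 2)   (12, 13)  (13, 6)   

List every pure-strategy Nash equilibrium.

Find each player's best response to every opponent strategy; NE are the intersections.
Alice's best responses — vs L: U (payoff 15); vs M: X (payoff 12); vs N: X (payoff 13).
Bob's best responses — vs U: N (payoff 11); vs V: M (payoff 14); vs W: N (payoff 13); vs X: M (payoff 13).
The only mutual best response is (X, M); neither player gains by switching there.

(X, M)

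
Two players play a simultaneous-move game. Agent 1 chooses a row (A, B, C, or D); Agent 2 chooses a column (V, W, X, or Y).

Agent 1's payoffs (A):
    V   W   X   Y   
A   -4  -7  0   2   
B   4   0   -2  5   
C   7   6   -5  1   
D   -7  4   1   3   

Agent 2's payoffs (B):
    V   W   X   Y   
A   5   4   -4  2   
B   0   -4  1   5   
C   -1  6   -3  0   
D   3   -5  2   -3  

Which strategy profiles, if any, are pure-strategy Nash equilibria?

Find each player's best response to every opponent strategy; NE are the intersections.
Agent 1's best responses — vs V: C (payoff 7); vs W: C (payoff 6); vs X: D (payoff 1); vs Y: B (payoff 5).
Agent 2's best responses — vs A: V (payoff 5); vs B: Y (payoff 5); vs C: W (payoff 6); vs D: V (payoff 3).
Mutual best responses occur at (B, Y) and (C, W); at each, neither player gains by switching.

(B, Y) and (C, W)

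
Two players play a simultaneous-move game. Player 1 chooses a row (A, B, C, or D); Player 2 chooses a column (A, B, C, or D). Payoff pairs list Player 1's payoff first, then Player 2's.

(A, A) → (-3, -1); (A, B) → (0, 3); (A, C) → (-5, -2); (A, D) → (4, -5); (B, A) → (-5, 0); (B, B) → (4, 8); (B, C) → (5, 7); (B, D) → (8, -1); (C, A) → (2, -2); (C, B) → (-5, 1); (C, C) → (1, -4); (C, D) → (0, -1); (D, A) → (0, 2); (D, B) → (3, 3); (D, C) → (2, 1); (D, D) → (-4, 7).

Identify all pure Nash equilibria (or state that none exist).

(B, B)

Check mutual best responses: a cell is a NE iff neither player can gain by unilaterally deviating.
Player 1's best responses — vs A: C (payoff 2); vs B: B (payoff 4); vs C: B (payoff 5); vs D: B (payoff 8).
Player 2's best responses — vs A: B (payoff 3); vs B: B (payoff 8); vs C: B (payoff 1); vs D: D (payoff 7).
The only mutual best response is (B, B); neither player gains by switching there.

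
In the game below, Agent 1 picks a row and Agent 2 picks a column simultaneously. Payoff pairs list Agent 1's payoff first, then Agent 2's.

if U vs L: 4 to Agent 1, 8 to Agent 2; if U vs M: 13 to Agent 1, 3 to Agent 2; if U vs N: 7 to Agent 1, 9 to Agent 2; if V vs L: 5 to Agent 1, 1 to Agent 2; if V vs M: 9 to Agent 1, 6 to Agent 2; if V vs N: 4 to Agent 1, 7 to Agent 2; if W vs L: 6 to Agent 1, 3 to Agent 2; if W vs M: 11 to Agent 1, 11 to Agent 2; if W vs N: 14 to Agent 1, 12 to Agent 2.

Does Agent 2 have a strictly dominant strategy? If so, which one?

N

A strategy is strictly dominant if it gives Agent 2 a strictly higher payoff than every other strategy, against every choice by the opponent.
N strictly dominates: vs U: 9 > each of {8, 3}; vs V: 7 > each of {1, 6}; vs W: 12 > each of {3, 11}.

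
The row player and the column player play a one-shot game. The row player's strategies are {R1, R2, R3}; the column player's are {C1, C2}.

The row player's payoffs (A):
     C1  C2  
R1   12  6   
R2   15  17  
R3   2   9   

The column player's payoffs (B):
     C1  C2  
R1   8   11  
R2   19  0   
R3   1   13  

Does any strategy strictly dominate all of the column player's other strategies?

No strictly dominant strategy

Check whether one of the column player's strategies beats all alternatives regardless of what the opponent does.
C1 is not dominant: against R1, C2 gives 11 > 8.
C2 is not dominant: against R2, C1 gives 19 > 0.
No single strategy is best against every opponent action.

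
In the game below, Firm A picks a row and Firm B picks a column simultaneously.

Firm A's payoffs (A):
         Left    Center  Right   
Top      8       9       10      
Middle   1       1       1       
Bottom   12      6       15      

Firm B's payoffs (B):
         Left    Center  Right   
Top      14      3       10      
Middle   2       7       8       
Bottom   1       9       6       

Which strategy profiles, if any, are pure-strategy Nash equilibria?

A profile is a Nash equilibrium when each player is best-responding to the other.
Firm A's best responses — vs Left: Bottom (payoff 12); vs Center: Top (payoff 9); vs Right: Bottom (payoff 15).
Firm B's best responses — vs Top: Left (payoff 14); vs Middle: Right (payoff 8); vs Bottom: Center (payoff 9).
No cell has both players best-responding. For instance, Firm A's best reply to Right is Bottom, but against Bottom Firm B prefers Center over Right.

No pure-strategy Nash equilibrium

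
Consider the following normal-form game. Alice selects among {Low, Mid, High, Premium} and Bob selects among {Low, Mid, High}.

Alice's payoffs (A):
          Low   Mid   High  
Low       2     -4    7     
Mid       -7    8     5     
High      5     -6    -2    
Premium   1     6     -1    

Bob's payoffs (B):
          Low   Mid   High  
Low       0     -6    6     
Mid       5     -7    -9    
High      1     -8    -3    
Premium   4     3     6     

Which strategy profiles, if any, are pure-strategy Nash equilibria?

A profile is a Nash equilibrium when each player is best-responding to the other.
Alice's best responses — vs Low: High (payoff 5); vs Mid: Mid (payoff 8); vs High: Low (payoff 7).
Bob's best responses — vs Low: High (payoff 6); vs Mid: Low (payoff 5); vs High: Low (payoff 1); vs Premium: High (payoff 6).
Mutual best responses occur at (Low, High) and (High, Low); at each, neither player gains by switching.

(Low, High) and (High, Low)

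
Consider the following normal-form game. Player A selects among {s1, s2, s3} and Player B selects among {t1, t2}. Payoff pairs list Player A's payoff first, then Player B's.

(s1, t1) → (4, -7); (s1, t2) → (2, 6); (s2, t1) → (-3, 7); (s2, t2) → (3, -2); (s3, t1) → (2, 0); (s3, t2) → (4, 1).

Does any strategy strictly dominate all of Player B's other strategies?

A strategy is strictly dominant if it gives Player B a strictly higher payoff than every other strategy, against every choice by the opponent.
t1 is not dominant: against s1, t2 gives 6 > -7.
t2 is not dominant: against s2, t1 gives 7 > -2.
No single strategy is best against every opponent action.

No strictly dominant strategy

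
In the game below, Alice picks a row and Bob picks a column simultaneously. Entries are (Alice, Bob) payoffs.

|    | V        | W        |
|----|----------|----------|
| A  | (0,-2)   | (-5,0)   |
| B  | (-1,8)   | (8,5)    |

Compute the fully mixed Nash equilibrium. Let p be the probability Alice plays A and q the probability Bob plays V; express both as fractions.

p = 3/5, q = 13/14

In a mixed NE each player is indifferent between their pure strategies, so the opponent's mix sets the indifference.
Bob indifferent between V and W: p·(-2) + (1−p)·8 = p·0 + (1−p)·5 ⟹ 8 + (-10)p = 5 + (-5)p ⟹ p = 3/5.
Alice indifferent between A and B: q·0 + (1−q)·(-5) = q·(-1) + (1−q)·8 ⟹ (-5) + 5q = 8 + (-9)q ⟹ q = 13/14.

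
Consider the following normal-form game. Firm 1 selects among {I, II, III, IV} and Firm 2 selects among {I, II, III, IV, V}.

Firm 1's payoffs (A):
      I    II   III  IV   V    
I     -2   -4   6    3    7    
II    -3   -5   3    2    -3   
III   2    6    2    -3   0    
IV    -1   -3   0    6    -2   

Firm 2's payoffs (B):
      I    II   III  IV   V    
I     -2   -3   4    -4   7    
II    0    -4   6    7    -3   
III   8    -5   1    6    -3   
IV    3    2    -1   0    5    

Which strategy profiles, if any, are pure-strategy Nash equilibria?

(I, V) and (III, I)

Check mutual best responses: a cell is a NE iff neither player can gain by unilaterally deviating.
Firm 1's best responses — vs I: III (payoff 2); vs II: III (payoff 6); vs III: I (payoff 6); vs IV: IV (payoff 6); vs V: I (payoff 7).
Firm 2's best responses — vs I: V (payoff 7); vs II: IV (payoff 7); vs III: I (payoff 8); vs IV: V (payoff 5).
Mutual best responses occur at (I, V) and (III, I); at each, neither player gains by switching.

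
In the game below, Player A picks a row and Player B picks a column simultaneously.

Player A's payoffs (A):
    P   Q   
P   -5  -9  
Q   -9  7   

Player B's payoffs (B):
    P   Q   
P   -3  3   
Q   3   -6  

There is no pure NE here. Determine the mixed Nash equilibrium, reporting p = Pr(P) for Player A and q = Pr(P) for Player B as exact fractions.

p = 3/5, q = 4/5

Each player's mixing probability is pinned down by making the *other* player indifferent.
Player B indifferent between P and Q: p·(-3) + (1−p)·3 = p·3 + (1−p)·(-6) ⟹ 3 + (-6)p = (-6) + 9p ⟹ p = 3/5.
Player A indifferent between P and Q: q·(-5) + (1−q)·(-9) = q·(-9) + (1−q)·7 ⟹ (-9) + 4q = 7 + (-16)q ⟹ q = 4/5.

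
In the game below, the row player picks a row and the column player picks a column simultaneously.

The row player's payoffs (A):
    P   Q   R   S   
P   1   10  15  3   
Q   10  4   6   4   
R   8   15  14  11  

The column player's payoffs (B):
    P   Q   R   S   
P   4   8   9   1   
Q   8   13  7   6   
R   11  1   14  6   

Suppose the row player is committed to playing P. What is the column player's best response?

R

With the row player fixed at P, the column player's payoffs are: P → 4, Q → 8, R → 9, S → 1.
The maximum is 9, achieved by R.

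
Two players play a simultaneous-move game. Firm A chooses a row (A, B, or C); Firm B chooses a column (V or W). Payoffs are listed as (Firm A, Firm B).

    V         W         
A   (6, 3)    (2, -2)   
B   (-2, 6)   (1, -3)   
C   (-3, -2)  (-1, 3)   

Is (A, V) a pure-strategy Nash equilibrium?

Yes

Holding Firm B at V: Firm A gets 6 from A, versus -2 from B, -3 from C. No profitable deviation for Firm A.
Holding Firm A at A: Firm B gets 3 from V, versus -2 from W. No profitable deviation for Firm B either.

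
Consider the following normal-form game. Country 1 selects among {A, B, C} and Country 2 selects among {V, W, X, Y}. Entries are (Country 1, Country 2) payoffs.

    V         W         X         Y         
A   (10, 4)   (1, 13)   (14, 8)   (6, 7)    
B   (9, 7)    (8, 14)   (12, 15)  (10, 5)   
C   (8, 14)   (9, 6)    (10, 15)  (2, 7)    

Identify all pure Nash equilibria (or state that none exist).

A profile is a Nash equilibrium when each player is best-responding to the other.
Country 1's best responses — vs V: A (payoff 10); vs W: C (payoff 9); vs X: A (payoff 14); vs Y: B (payoff 10).
Country 2's best responses — vs A: W (payoff 13); vs B: X (payoff 15); vs C: X (payoff 15).
No cell has both players best-responding. For instance, Country 1's best reply to Y is B, but against B Country 2 prefers X over Y.

No pure-strategy Nash equilibrium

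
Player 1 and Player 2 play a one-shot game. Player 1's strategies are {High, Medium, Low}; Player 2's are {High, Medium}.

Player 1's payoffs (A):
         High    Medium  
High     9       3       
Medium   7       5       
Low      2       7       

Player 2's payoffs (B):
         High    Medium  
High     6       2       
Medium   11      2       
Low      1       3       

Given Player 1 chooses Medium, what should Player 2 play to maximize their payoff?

With Player 1 fixed at Medium, Player 2's payoffs are: High → 11, Medium → 2.
The maximum is 11, achieved by High.

High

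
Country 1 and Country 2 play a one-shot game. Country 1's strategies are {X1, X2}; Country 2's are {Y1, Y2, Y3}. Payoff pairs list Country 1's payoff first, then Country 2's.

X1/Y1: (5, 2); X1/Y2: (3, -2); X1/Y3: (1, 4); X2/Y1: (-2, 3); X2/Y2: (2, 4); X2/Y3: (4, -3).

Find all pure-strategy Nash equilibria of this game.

A profile is a Nash equilibrium when each player is best-responding to the other.
Country 1's best responses — vs Y1: X1 (payoff 5); vs Y2: X1 (payoff 3); vs Y3: X2 (payoff 4).
Country 2's best responses — vs X1: Y3 (payoff 4); vs X2: Y2 (payoff 4).
No cell has both players best-responding. For instance, Country 1's best reply to Y2 is X1, but against X1 Country 2 prefers Y3 over Y2.

There is no pure-strategy Nash equilibrium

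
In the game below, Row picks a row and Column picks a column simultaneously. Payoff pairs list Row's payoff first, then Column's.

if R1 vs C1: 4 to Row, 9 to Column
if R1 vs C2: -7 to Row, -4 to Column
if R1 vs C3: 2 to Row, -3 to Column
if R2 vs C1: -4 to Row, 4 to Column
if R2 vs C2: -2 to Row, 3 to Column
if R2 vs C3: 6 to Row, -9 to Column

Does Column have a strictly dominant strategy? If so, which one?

C1

Check whether one of Column's strategies beats all alternatives regardless of what the opponent does.
C1 strictly dominates: vs R1: 9 > each of {-4, -3}; vs R2: 4 > each of {3, -9}.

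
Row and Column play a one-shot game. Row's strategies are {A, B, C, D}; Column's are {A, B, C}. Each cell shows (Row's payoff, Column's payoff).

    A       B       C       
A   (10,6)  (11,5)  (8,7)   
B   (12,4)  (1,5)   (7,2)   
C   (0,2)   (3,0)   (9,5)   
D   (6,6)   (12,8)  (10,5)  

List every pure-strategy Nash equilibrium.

(D, B)

Check mutual best responses: a cell is a NE iff neither player can gain by unilaterally deviating.
Row's best responses — vs A: B (payoff 12); vs B: D (payoff 12); vs C: D (payoff 10).
Column's best responses — vs A: C (payoff 7); vs B: B (payoff 5); vs C: C (payoff 5); vs D: B (payoff 8).
The only mutual best response is (D, B); neither player gains by switching there.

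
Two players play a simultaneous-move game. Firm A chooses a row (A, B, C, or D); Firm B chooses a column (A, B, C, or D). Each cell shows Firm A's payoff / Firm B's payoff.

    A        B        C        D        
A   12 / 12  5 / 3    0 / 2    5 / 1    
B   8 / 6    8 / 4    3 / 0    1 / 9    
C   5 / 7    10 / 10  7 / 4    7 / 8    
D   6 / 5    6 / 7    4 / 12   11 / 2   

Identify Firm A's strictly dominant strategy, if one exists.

A strategy is strictly dominant if it gives Firm A a strictly higher payoff than every other strategy, against every choice by the opponent.
A is not dominant: against B, B gives 8 > 5.
B is not dominant: against A, A gives 12 > 8.
C is not dominant: against A, A gives 12 > 5.
D is not dominant: against A, A gives 12 > 6.
No single strategy is best against every opponent action.

No strictly dominant strategy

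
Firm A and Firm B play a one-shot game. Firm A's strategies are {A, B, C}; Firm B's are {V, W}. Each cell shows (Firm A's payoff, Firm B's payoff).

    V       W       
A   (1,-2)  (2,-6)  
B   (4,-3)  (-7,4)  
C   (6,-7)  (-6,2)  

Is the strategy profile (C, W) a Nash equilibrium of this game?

No

Holding Firm B at W: Firm A gets -6 from C but could get 2 by switching to A. Firm A has a profitable deviation.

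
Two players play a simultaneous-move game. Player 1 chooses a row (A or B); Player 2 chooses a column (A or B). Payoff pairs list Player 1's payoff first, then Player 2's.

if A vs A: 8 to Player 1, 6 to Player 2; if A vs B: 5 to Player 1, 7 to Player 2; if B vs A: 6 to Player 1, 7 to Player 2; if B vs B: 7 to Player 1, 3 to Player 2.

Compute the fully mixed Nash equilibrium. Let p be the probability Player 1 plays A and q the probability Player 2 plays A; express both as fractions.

In a mixed NE each player is indifferent between their pure strategies, so the opponent's mix sets the indifference.
Player 2 indifferent between A and B: p·6 + (1−p)·7 = p·7 + (1−p)·3 ⟹ 7 + (-1)p = 3 + 4p ⟹ p = 4/5.
Player 1 indifferent between A and B: q·8 + (1−q)·5 = q·6 + (1−q)·7 ⟹ 5 + 3q = 7 + (-1)q ⟹ q = 1/2.

p = 4/5, q = 1/2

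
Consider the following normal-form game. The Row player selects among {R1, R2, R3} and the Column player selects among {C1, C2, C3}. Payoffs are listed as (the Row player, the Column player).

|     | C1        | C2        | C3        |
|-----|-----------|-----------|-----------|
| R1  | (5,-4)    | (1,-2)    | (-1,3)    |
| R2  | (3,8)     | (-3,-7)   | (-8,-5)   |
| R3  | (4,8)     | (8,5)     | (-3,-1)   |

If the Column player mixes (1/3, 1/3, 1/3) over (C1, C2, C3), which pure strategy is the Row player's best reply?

Compute the Row player's expected payoff from each pure strategy against the given mix.
R1: (1/3)·5 + (1/3)·1 + (1/3)·(-1) = 5/3
R2: (1/3)·3 + (1/3)·(-3) + (1/3)·(-8) = -8/3
R3: (1/3)·4 + (1/3)·8 + (1/3)·(-3) = 3
Highest expected payoff is 3, from R3.

R3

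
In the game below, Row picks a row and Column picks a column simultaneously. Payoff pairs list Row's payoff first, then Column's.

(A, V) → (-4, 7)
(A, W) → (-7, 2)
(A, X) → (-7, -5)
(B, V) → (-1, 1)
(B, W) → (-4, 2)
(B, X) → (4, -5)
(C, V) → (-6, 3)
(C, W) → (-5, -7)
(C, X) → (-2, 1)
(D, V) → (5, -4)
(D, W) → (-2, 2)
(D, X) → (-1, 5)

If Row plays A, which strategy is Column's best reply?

With Row fixed at A, Column's payoffs are: V → 7, W → 2, X → -5.
The maximum is 7, achieved by V.

V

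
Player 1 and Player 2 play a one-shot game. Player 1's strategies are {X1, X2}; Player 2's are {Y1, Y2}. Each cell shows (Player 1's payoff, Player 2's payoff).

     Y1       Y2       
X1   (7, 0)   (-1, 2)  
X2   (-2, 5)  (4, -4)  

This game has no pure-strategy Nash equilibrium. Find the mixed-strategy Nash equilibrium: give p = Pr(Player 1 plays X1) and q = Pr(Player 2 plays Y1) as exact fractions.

In a mixed NE each player is indifferent between their pure strategies, so the opponent's mix sets the indifference.
Player 2 indifferent between Y1 and Y2: p·0 + (1−p)·5 = p·2 + (1−p)·(-4) ⟹ 5 + (-5)p = (-4) + 6p ⟹ p = 9/11.
Player 1 indifferent between X1 and X2: q·7 + (1−q)·(-1) = q·(-2) + (1−q)·4 ⟹ (-1) + 8q = 4 + (-6)q ⟹ q = 5/14.

p = 9/11, q = 5/14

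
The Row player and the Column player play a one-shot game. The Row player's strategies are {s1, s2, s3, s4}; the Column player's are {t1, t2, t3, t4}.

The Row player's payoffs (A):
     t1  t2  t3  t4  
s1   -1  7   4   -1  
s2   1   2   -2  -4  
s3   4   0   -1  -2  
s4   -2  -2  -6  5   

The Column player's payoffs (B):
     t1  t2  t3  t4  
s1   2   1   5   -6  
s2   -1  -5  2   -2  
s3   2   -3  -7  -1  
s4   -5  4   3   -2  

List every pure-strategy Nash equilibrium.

(s1, t3) and (s3, t1)

A profile is a Nash equilibrium when each player is best-responding to the other.
The Row player's best responses — vs t1: s3 (payoff 4); vs t2: s1 (payoff 7); vs t3: s1 (payoff 4); vs t4: s4 (payoff 5).
The Column player's best responses — vs s1: t3 (payoff 5); vs s2: t3 (payoff 2); vs s3: t1 (payoff 2); vs s4: t2 (payoff 4).
Mutual best responses occur at (s1, t3) and (s3, t1); at each, neither player gains by switching.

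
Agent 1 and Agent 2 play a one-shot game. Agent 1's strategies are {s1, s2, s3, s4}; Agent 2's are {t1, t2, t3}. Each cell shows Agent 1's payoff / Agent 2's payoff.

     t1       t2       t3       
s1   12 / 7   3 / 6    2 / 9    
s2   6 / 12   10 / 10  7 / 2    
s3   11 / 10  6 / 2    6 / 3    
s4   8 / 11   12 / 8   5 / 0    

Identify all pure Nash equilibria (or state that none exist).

Check mutual best responses: a cell is a NE iff neither player can gain by unilaterally deviating.
Agent 1's best responses — vs t1: s1 (payoff 12); vs t2: s4 (payoff 12); vs t3: s2 (payoff 7).
Agent 2's best responses — vs s1: t3 (payoff 9); vs s2: t1 (payoff 12); vs s3: t1 (payoff 10); vs s4: t1 (payoff 11).
No cell has both players best-responding. For instance, Agent 1's best reply to t2 is s4, but against s4 Agent 2 prefers t1 over t2.

No pure-strategy Nash equilibrium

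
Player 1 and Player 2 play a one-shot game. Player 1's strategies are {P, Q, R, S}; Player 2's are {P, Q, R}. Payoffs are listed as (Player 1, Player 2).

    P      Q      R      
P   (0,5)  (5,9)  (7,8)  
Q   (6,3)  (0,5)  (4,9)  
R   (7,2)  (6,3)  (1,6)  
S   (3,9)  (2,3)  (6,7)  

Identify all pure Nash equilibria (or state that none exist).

Find each player's best response to every opponent strategy; NE are the intersections.
Player 1's best responses — vs P: R (payoff 7); vs Q: R (payoff 6); vs R: P (payoff 7).
Player 2's best responses — vs P: Q (payoff 9); vs Q: R (payoff 9); vs R: R (payoff 6); vs S: P (payoff 9).
No cell has both players best-responding. For instance, Player 1's best reply to R is P, but against P Player 2 prefers Q over R.

None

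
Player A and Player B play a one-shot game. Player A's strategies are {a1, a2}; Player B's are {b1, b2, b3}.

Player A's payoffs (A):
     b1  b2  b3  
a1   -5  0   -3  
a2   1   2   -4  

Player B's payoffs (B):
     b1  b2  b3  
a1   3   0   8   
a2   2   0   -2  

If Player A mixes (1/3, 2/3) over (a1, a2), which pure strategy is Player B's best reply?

b1

Compute Player B's expected payoff from each pure strategy against the given mix.
b1: (1/3)·3 + (2/3)·2 = 7/3
b2: (1/3)·0 + (2/3)·0 = 0
b3: (1/3)·8 + (2/3)·(-2) = 4/3
Highest expected payoff is 7/3, from b1.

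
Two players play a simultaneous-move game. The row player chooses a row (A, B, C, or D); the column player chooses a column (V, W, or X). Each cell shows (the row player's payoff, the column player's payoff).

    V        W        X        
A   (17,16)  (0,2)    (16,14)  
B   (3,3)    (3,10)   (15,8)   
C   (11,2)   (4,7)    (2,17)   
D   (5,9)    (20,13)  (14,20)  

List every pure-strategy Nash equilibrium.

(A, V)

A profile is a Nash equilibrium when each player is best-responding to the other.
The row player's best responses — vs V: A (payoff 17); vs W: D (payoff 20); vs X: A (payoff 16).
The column player's best responses — vs A: V (payoff 16); vs B: W (payoff 10); vs C: X (payoff 17); vs D: X (payoff 20).
The only mutual best response is (A, V); neither player gains by switching there.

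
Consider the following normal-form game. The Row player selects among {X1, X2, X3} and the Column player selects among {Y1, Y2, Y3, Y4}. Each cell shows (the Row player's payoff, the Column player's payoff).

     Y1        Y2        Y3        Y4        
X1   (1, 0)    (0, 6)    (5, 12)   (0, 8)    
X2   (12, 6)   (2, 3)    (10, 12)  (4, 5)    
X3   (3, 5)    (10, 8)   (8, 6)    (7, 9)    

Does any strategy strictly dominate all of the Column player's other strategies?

Check whether one of the Column player's strategies beats all alternatives regardless of what the opponent does.
Y1 is not dominant: against X1, Y2 gives 6 > 0.
Y2 is not dominant: against X1, Y3 gives 12 > 6.
Y3 is not dominant: against X3, Y2 gives 8 > 6.
Y4 is not dominant: against X1, Y3 gives 12 > 8.
No single strategy is best against every opponent action.

No strictly dominant strategy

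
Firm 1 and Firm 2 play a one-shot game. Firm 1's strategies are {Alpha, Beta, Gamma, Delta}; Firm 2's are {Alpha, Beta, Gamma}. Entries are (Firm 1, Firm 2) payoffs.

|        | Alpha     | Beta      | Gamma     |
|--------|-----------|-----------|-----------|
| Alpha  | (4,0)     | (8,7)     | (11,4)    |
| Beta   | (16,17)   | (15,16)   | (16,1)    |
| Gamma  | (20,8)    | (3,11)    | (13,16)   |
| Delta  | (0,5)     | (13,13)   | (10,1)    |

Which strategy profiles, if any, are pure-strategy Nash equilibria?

Check mutual best responses: a cell is a NE iff neither player can gain by unilaterally deviating.
Firm 1's best responses — vs Alpha: Gamma (payoff 20); vs Beta: Beta (payoff 15); vs Gamma: Beta (payoff 16).
Firm 2's best responses — vs Alpha: Beta (payoff 7); vs Beta: Alpha (payoff 17); vs Gamma: Gamma (payoff 16); vs Delta: Beta (payoff 13).
No cell has both players best-responding. For instance, Firm 1's best reply to Alpha is Gamma, but against Gamma Firm 2 prefers Gamma over Alpha.

No pure-strategy Nash equilibrium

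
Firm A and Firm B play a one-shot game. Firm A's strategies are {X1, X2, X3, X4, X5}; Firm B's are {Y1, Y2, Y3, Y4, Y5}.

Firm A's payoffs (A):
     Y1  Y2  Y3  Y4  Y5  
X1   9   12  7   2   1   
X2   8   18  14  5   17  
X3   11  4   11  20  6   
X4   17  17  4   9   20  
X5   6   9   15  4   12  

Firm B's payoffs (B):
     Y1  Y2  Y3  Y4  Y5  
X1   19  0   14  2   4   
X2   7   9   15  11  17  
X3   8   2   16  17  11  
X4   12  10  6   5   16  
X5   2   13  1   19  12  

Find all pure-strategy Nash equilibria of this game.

A profile is a Nash equilibrium when each player is best-responding to the other.
Firm A's best responses — vs Y1: X4 (payoff 17); vs Y2: X2 (payoff 18); vs Y3: X5 (payoff 15); vs Y4: X3 (payoff 20); vs Y5: X4 (payoff 20).
Firm B's best responses — vs X1: Y1 (payoff 19); vs X2: Y5 (payoff 17); vs X3: Y4 (payoff 17); vs X4: Y5 (payoff 16); vs X5: Y4 (payoff 19).
Mutual best responses occur at (X3, Y4) and (X4, Y5); at each, neither player gains by switching.

(X3, Y4) and (X4, Y5)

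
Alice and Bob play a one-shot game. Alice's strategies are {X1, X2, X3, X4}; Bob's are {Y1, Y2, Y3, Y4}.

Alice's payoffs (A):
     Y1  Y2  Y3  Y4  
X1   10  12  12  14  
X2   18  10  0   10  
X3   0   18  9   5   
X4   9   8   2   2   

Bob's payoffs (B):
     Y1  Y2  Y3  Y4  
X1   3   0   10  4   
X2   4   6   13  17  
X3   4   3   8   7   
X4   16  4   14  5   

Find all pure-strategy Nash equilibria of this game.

(X1, Y3)

A profile is a Nash equilibrium when each player is best-responding to the other.
Alice's best responses — vs Y1: X2 (payoff 18); vs Y2: X3 (payoff 18); vs Y3: X1 (payoff 12); vs Y4: X1 (payoff 14).
Bob's best responses — vs X1: Y3 (payoff 10); vs X2: Y4 (payoff 17); vs X3: Y3 (payoff 8); vs X4: Y1 (payoff 16).
The only mutual best response is (X1, Y3); neither player gains by switching there.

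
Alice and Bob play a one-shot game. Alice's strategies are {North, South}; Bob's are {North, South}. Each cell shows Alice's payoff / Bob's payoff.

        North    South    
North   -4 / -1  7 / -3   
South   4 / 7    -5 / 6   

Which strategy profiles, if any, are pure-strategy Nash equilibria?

(South, North)

Find each player's best response to every opponent strategy; NE are the intersections.
Alice's best responses — vs North: South (payoff 4); vs South: North (payoff 7).
Bob's best responses — vs North: North (payoff -1); vs South: North (payoff 7).
The only mutual best response is (South, North); neither player gains by switching there.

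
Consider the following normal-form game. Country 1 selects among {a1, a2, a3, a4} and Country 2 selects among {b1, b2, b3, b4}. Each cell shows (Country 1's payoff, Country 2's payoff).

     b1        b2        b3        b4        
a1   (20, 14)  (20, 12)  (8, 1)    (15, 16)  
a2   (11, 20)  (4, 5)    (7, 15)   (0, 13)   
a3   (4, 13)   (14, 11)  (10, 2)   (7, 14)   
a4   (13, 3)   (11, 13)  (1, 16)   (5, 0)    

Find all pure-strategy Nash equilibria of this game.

A profile is a Nash equilibrium when each player is best-responding to the other.
Country 1's best responses — vs b1: a1 (payoff 20); vs b2: a1 (payoff 20); vs b3: a3 (payoff 10); vs b4: a1 (payoff 15).
Country 2's best responses — vs a1: b4 (payoff 16); vs a2: b1 (payoff 20); vs a3: b4 (payoff 14); vs a4: b3 (payoff 16).
The only mutual best response is (a1, b4); neither player gains by switching there.

(a1, b4)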